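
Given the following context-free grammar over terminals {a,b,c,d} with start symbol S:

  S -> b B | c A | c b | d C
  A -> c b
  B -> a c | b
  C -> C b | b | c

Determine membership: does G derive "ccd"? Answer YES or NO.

Convert to CNF:
  S -> T0 A | T0 T1 | T1 B | T3 C
  A -> T0 T1
  B -> T2 T0 | b
  C -> C T1 | b | c
  T0 -> c
  T1 -> b
  T2 -> a
  T3 -> d

Fill CYK table bottom-up:
  cell(0,0) c: {C,T0}  orig:{C}
  cell(1,1) c: {C,T0}  orig:{C}
  cell(2,2) d: {T3}  orig:{}
  cell(0,1) cc: ∅
  cell(1,2) cd: ∅
  cell(0,2) ccd: ∅

S ∉ T[0,2] ⇒ NO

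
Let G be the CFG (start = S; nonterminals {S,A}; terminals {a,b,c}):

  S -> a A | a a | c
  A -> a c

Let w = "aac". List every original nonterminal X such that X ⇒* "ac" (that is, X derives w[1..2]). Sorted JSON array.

CNF form of G:
  S -> T0 A | T0 T0 | c
  A -> T0 T1
  T0 -> a
  T1 -> c

CYK fill, restricted to cells inside w[1..2]:
  [1..1]={T0}  "a"  orig:{}
  [2..2]={S,T1}  "c"  orig:{S}
  [1..2]={A}  "ac"

Original NTs in T[1,2] deriving "ac": ["A"]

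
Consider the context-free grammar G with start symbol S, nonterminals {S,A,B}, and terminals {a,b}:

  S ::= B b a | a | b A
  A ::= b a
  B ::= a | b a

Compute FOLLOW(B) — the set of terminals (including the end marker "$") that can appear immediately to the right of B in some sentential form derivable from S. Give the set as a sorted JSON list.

FIRST iteration:
pass 1:
  A via A→b a: +{b}
  B via B→a: +{a}
  B via B→b a: +{b}
  S via S→B b a: +{a,b}
  S: {a,b}  A: {b}  B: {a,b}
pass 2: done
  S: {a,b}  A: {b}  B: {a,b}

Compute FOLLOW by fixpoint:
FOLLOW(S) := {$}
round 1:
  S→B b a: FOLLOW(B) ⊇ FIRST(b) = {b}; new: +{b}
  S→b A: FOLLOW(A) ⊇ FOLLOW(S) ⊇ {$}; new: +{$}
  FOLLOW[S]={$}  FOLLOW[A]={$}  FOLLOW[B]={b}
round 2: done
  FOLLOW[S]={$}  FOLLOW[A]={$}  FOLLOW[B]={b}

FOLLOW(B) = ["b"]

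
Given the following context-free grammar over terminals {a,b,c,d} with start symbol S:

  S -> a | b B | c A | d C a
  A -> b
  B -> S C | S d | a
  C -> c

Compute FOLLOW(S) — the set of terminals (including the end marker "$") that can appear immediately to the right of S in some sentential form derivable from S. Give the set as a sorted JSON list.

FIRST sets, iterate to fixpoint:
[1]
  A via A→b: +{b}
  B via B→a: +{a}
  C via C→c: +{c}
  S via S→a: +{a}
  S via S→b B: +{b}
  S via S→c A: +{c}
  S via S→d C a: +{d}
  FIRST(S)={a,b,c,d}  FIRST(A)={b}  FIRST(B)={a}  FIRST(C)={c}
[2]
  B via B→S C: +{b,c,d}
  FIRST(S)={a,b,c,d}  FIRST(A)={b}  FIRST(B)={a,b,c,d}  FIRST(C)={c}
[3] (no change)
  FIRST(S)={a,b,c,d}  FIRST(A)={b}  FIRST(B)={a,b,c,d}  FIRST(C)={c}

Compute FOLLOW by fixpoint:
seed FOLLOW(S) with $
iter 1:
  B→S C: FOLLOW(S) ⊇ FIRST(C) = {c}; new: +{c}
  B→S d: FOLLOW(S) ⊇ FIRST(d) = {d}; new: +{d}
  S→b B: FOLLOW(B) ⊇ FOLLOW(S) ⊇ {$,c,d}; new: +{$,c,d}
  S→c A: FOLLOW(A) ⊇ FOLLOW(S) ⊇ {$,c,d}; new: +{$,c,d}
  S→d C a: FOLLOW(C) ⊇ FIRST(a) = {a}; new: +{a}
  S: {$,c,d}  A: {$,c,d}  B: {$,c,d}  C: {a}
iter 2:
  B→S C: FOLLOW(C) ⊇ FOLLOW(B) ⊇ {$,c,d}; new: +{$,c,d}
  S: {$,c,d}  A: {$,c,d}  B: {$,c,d}  C: {$,a,c,d}
iter 3: (stable)
  S: {$,c,d}  A: {$,c,d}  B: {$,c,d}  C: {$,a,c,d}

FOLLOW(S) = ["$", "c", "d"]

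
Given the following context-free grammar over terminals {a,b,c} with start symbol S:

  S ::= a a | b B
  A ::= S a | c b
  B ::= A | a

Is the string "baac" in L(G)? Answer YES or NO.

CNF form of G:
  S -> T0 T0 | T2 B
  A -> S T0 | T1 T2
  B -> S T0 | T1 T2 | a
  T0 -> a
  T1 -> c
  T2 -> b

CYK table (by increasing span):
  cell(0,0) b: {T2}  orig:{}
  cell(1,1) a: {B,T0}  orig:{B}
  cell(2,2) a: {B,T0}  orig:{B}
  cell(3,3) c: {T1}  orig:{}
  cell(0,1) ba: {S}
  cell(1,2) aa: {S}
  cell(2,3) ac: ∅
  cell(0,2) baa: {A,B}
  cell(1,3) aac: ∅
  cell(0,3) baac: ∅

S ∉ T[0,3] ⇒ NO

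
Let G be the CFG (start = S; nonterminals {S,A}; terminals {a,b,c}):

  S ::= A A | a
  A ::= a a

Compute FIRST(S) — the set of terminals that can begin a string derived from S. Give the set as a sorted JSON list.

FIRST iteration:
pass 1:
  A via A→a a: +{a}
  S via S→A A: +{a}
  FIRST(S)={a}  FIRST(A)={a}
pass 2: — fixpoint
  FIRST(S)={a}  FIRST(A)={a}

FIRST(S) = ["a"]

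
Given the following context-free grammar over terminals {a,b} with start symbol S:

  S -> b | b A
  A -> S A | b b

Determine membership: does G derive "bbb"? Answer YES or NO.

CNF form of G:
  S -> T0 A | b
  A -> S A | T0 T0
  T0 -> b

Fill CYK table bottom-up:
  cell(0,0) b: {S,T0}  orig:{S}
  cell(1,1) b: {S,T0}  orig:{S}
  cell(2,2) b: {S,T0}  orig:{S}
  cell(0,1) bb: {A}
  cell(1,2) bb: {A}
  cell(0,2) bbb: {A,S}

S ∈ T[0,2] ⇒ YES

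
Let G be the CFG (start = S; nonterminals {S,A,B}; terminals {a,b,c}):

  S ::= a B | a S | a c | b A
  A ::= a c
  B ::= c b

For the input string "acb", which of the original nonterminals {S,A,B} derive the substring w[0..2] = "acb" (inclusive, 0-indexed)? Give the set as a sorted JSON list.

CNF form of G:
  S -> T0 B | T0 S | T0 T1 | T2 A
  A -> T0 T1
  B -> T1 T2
  T0 -> a
  T1 -> c
  T2 -> b

CYK table (by increasing span) — only the sub-triangle for w[0..2]:
  cell(0,0) a: {T0}  orig:{}
  cell(1,1) c: {T1}  orig:{}
  cell(2,2) b: {T2}  orig:{}
  cell(0,1) ac: {A,S}
  cell(1,2) cb: {B}
  cell(0,2) acb: {S}

Original NTs in T[0,2] deriving "acb": ["S"]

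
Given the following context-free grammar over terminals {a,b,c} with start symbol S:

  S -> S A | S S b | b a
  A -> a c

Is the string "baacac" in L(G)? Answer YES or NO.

Convert to CNF:
  S -> S A | S X3 | T2 T0
  A -> T0 T1
  T0 -> a
  T1 -> c
  T2 -> b
  X3 -> S T2

CYK fill:
  T[0,0] 'b' = {T2}  orig:{}
  T[1,1] 'a' = {T0}  orig:{}
  T[2,2] 'a' = {T0}  orig:{}
  T[3,3] 'c' = {T1}  orig:{}
  T[4,4] 'a' = {T0}  orig:{}
  T[5,5] 'c' = {T1}  orig:{}
  T[0,1] 'ba' = {S}
  T[1,2] 'aa' = ∅
  T[2,3] 'ac' = {A}
  T[3,4] 'ca' = ∅
  T[4,5] 'ac' = {A}
  T[0,2] 'baa' = ∅
  T[1,3] 'aac' = ∅
  T[2,4] 'aca' = ∅
  T[3,5] 'cac' = ∅
  T[0,3] 'baac' = {S}
  T[1,4] 'aaca' = ∅
  T[2,5] 'acac' = ∅
  T[0,4] 'baaca' = ∅
  T[1,5] 'aacac' = ∅
  T[0,5] 'baacac' = {S}

S ∈ T[0,5] ⇒ YES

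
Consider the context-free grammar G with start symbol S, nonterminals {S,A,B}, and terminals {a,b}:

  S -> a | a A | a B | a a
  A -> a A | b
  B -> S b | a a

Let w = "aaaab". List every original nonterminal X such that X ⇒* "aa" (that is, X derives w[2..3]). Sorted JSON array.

Convert to CNF:
  S -> T0 A | T0 B | T0 T0 | a
  A -> T0 A | b
  B -> S T1 | T0 T0
  T0 -> a
  T1 -> b

CYK table (by increasing span) (cells [i..j] with 2 ≤ i ≤ j ≤ 3 only):
  [2..2]={S,T0}  "a"  orig:{S}
  [3..3]={S,T0}  "a"  orig:{S}
  [2..3]={B,S}  "aa"

Original NTs in T[2,3] deriving "aa": ["B", "S"]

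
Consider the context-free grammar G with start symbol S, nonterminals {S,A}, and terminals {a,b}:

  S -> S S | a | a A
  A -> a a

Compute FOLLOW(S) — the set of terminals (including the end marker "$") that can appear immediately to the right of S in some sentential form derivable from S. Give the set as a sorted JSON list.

FIRST sets, iterate to fixpoint:
iter 1:
  A via A→a a: +{a}
  S via S→a: +{a}
  FIRST[S]={a}  FIRST[A]={a}
iter 2: done
  FIRST[S]={a}  FIRST[A]={a}

FOLLOW sets:
initialize: $ ∈ FOLLOW(S)
[1]
  S→S S: FOLLOW(S) ⊇ FIRST(S) = {a}; new: +{a}
  S→a A: FOLLOW(A) ⊇ FOLLOW(S) ⊇ {$,a}; new: +{$,a}
  S: {$,a}  A: {$,a}
[2] done
  S: {$,a}  A: {$,a}

FOLLOW(S) = ["$", "a"]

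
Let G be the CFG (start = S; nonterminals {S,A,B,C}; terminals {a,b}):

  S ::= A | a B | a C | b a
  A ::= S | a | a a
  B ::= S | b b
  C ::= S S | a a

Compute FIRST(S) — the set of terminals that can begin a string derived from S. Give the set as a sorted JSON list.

FIRST sets, iterate to fixpoint:
iter 1:
  A via A→a: +{a}
  B via B→b b: +{b}
  C via C→a a: +{a}
  S via S→A: +{a}
  S via S→b a: +{b}
  FIRST(S)={a,b}  FIRST(A)={a}  FIRST(B)={b}  FIRST(C)={a}
iter 2:
  A via A→S: +{b}
  B via B→S: +{a}
  C via C→S S: +{b}
  FIRST(S)={a,b}  FIRST(A)={a,b}  FIRST(B)={a,b}  FIRST(C)={a,b}
iter 3: (stable)
  FIRST(S)={a,b}  FIRST(A)={a,b}  FIRST(B)={a,b}  FIRST(C)={a,b}

FIRST(S) = ["a", "b"]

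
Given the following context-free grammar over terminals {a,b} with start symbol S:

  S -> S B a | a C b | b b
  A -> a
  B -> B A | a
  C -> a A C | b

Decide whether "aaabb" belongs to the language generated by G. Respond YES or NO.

Convert to CNF:
  S -> S X3 | T0 X4 | T1 T1
  A -> a
  B -> B A | a
  C -> T0 X2 | b
  T0 -> a
  T1 -> b
  X2 -> A C
  X3 -> B T0
  X4 -> C T1

Fill CYK table bottom-up:
  cell(0,0) a: {A,B,T0}  orig:{A,B}
  cell(1,1) a: {A,B,T0}  orig:{A,B}
  cell(2,2) a: {A,B,T0}  orig:{A,B}
  cell(3,3) b: {C,T1}  orig:{C}
  cell(4,4) b: {C,T1}  orig:{C}
  cell(0,1) aa: {B,X3}  orig:{B}
  cell(1,2) aa: {B,X3}  orig:{B}
  cell(2,3) ab: {X2}  orig:{}
  cell(3,4) bb: {S,X4}  orig:{S}
  cell(0,2) aaa: {B,X3}  orig:{B}
  cell(1,3) aab: {C}
  cell(2,4) abb: {S}
  cell(0,3) aaab: {X2}  orig:{}
  cell(1,4) aabb: {X4}  orig:{}
  cell(0,4) aaabb: {S}

S ∈ T[0,4] ⇒ YES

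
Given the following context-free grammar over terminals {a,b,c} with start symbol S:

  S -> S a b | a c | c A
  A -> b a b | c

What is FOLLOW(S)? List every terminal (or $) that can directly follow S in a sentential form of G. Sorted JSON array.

FIRST sets, iterate to fixpoint:
pass 1:
  A via A→b a b: +{b}
  A via A→c: +{c}
  S via S→a c: +{a}
  S via S→c A: +{c}
  FIRST[S]={a,c}  FIRST[A]={b,c}
pass 2: done
  FIRST[S]={a,c}  FIRST[A]={b,c}

Compute FOLLOW by fixpoint:
seed FOLLOW(S) with $
[1]
  S→S a b: FOLLOW(S) ⊇ FIRST(a) = {a}; new: +{a}
  S→c A: FOLLOW(A) ⊇ FOLLOW(S) ⊇ {$,a}; new: +{$,a}
  S: {$,a}  A: {$,a}
[2] (no change)
  S: {$,a}  A: {$,a}

FOLLOW(S) = ["$", "a"]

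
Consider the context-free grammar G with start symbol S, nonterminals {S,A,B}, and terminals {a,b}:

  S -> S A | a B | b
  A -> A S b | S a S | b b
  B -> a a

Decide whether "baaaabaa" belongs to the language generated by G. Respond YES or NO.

CNF form of G:
  S -> S A | T1 B | b
  A -> A X2 | S X3 | T0 T0
  B -> T1 T1
  T0 -> b
  T1 -> a
  X2 -> S T0
  X3 -> T1 S

CYK fill:
  [0..0]={S,T0}  "b"  orig:{S}
  [1..1]={T1}  "a"  orig:{}
  [2..2]={T1}  "a"  orig:{}
  [3..3]={T1}  "a"  orig:{}
  [4..4]={T1}  "a"  orig:{}
  [5..5]={S,T0}  "b"  orig:{S}
  [6..6]={T1}  "a"  orig:{}
  [7..7]={T1}  "a"  orig:{}
  [0..1]=∅  "ba"
  [1..2]={B}  "aa"
  [2..3]={B}  "aa"
  [3..4]={B}  "aa"
  [4..5]={X3}  "ab"  orig:{}
  [5..6]=∅  "ba"
  [6..7]={B}  "aa"
  [0..2]=∅  "baa"
  [1..3]={S}  "aaa"
  [2..4]={S}  "aaa"
  [3..5]=∅  "aab"
  [4..6]=∅  "aba"
  [5..7]=∅  "baa"
  [0..3]=∅  "baaa"
  [1..4]={X3}  "aaaa"  orig:{}
  [2..5]={X2}  "aaab"  orig:{}
  [3..6]=∅  "aaba"
  [4..7]=∅  "abaa"
  [0..4]={A}  "baaaa"
  [1..5]={A}  "aaaab"
  [2..6]=∅  "aaaba"
  [3..7]=∅  "aabaa"
  [0..5]={S}  "baaaab"
  [1..6]=∅  "aaaaba"
  [2..7]=∅  "aaabaa"
  [0..6]=∅  "baaaaba"
  [1..7]=∅  "aaaabaa"
  [0..7]=∅  "baaaabaa"

S ∉ T[0,7] ⇒ NO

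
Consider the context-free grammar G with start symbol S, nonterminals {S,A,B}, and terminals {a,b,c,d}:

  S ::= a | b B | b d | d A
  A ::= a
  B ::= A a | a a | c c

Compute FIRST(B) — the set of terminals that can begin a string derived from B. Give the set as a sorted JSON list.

Compute FIRST by fixpoint:
pass 1:
  A via A→a: +{a}
  B via B→A a: +{a}
  B via B→c c: +{c}
  S via S→a: +{a}
  S via S→b B: +{b}
  S via S→d A: +{d}
  FIRST(S)={a,b,d}  FIRST(A)={a}  FIRST(B)={a,c}
pass 2: (stable)
  FIRST(S)={a,b,d}  FIRST(A)={a}  FIRST(B)={a,c}

FIRST(B) = ["a", "c"]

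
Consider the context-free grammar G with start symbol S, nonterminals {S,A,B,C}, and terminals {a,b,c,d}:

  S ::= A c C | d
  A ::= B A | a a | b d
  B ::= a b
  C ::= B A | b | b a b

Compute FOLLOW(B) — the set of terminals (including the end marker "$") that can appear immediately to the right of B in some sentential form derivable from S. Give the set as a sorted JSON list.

FIRST sets, iterate to fixpoint:
pass 1:
  A via A→a a: +{a}
  A via A→b d: +{b}
  B via B→a b: +{a}
  C via C→B A: +{a}
  C via C→b: +{b}
  S via S→A c C: +{a,b}
  S via S→d: +{d}
  FIRST[S]={a,b,d}  FIRST[A]={a,b}  FIRST[B]={a}  FIRST[C]={a,b}
pass 2: done
  FIRST[S]={a,b,d}  FIRST[A]={a,b}  FIRST[B]={a}  FIRST[C]={a,b}

Compute FOLLOW by fixpoint:
FOLLOW(S) := {$}
[1]
  A→B A: FOLLOW(B) ⊇ FIRST(A) = {a,b}; new: +{a,b}
  S→A c C: FOLLOW(A) ⊇ FIRST(c) = {c}; new: +{c}
  S→A c C: FOLLOW(C) ⊇ FOLLOW(S) ⊇ {$}; new: +{$}
  S: {$}  A: {c}  B: {a,b}  C: {$}
[2]
  C→B A: FOLLOW(A) ⊇ FOLLOW(C) ⊇ {$}; new: +{$}
  S: {$}  A: {$,c}  B: {a,b}  C: {$}
[3] (no change)
  S: {$}  A: {$,c}  B: {a,b}  C: {$}

FOLLOW(B) = ["a", "b"]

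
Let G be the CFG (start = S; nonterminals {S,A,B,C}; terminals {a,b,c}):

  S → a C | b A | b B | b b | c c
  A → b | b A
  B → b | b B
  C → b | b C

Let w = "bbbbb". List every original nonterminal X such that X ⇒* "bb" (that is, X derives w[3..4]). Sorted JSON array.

Convert to CNF:
  S -> T0 A | T0 B | T0 T0 | T1 C | T2 T2
  A -> T0 A | b
  B -> T0 B | b
  C -> T0 C | b
  T0 -> b
  T1 -> a
  T2 -> c

CYK fill — only the sub-triangle for w[3..4]:
  T[3,3] 'b' = {A,B,C,T0}  orig:{A,B,C}
  T[4,4] 'b' = {A,B,C,T0}  orig:{A,B,C}
  T[3,4] 'bb' = {A,B,C,S}

Original NTs in T[3,4] deriving "bb": ["A", "B", "C", "S"]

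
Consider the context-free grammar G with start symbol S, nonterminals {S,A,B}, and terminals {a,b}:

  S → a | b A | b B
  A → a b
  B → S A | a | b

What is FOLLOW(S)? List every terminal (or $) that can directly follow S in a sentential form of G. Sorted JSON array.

FIRST iteration:
pass 1:
  A via A→a b: +{a}
  B via B→a: +{a}
  B via B→b: +{b}
  S via S→a: +{a}
  S via S→b A: +{b}
  S: {a,b}  A: {a}  B: {a,b}
pass 2: (stable)
  S: {a,b}  A: {a}  B: {a,b}

FOLLOW iteration:
FOLLOW(S) := {$}
round 1:
  B→S A: FOLLOW(S) ⊇ FIRST(A) = {a}; new: +{a}
  S→b A: FOLLOW(A) ⊇ FOLLOW(S) ⊇ {$,a}; new: +{$,a}
  S→b B: FOLLOW(B) ⊇ FOLLOW(S) ⊇ {$,a}; new: +{$,a}
  S: {$,a}  A: {$,a}  B: {$,a}
round 2: done
  S: {$,a}  A: {$,a}  B: {$,a}

FOLLOW(S) = ["$", "a"]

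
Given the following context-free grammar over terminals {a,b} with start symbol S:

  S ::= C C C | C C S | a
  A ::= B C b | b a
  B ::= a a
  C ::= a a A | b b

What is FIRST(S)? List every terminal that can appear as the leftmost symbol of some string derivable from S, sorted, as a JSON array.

FIRST iteration:
iter 1:
  A via A→b a: +{b}
  B via B→a a: +{a}
  C via C→a a A: +{a}
  C via C→b b: +{b}
  S via S→C C C: +{a,b}
  FIRST[S]={a,b}  FIRST[A]={b}  FIRST[B]={a}  FIRST[C]={a,b}
iter 2:
  A via A→B C b: +{a}
  FIRST[S]={a,b}  FIRST[A]={a,b}  FIRST[B]={a}  FIRST[C]={a,b}
iter 3: (no change)
  FIRST[S]={a,b}  FIRST[A]={a,b}  FIRST[B]={a}  FIRST[C]={a,b}

FIRST(S) = ["a", "b"]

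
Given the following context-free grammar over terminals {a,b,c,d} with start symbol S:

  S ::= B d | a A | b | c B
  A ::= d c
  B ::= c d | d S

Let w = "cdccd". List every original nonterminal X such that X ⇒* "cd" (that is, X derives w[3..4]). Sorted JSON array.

CNF form of G:
  S -> B T0 | T1 B | T2 A | b
  A -> T0 T1
  B -> T0 S | T1 T0
  T0 -> d
  T1 -> c
  T2 -> a

CYK fill, restricted to cells inside w[3..4]:
  cell(3,3) c: {T1}  orig:{}
  cell(4,4) d: {T0}  orig:{}
  cell(3,4) cd: {B}

Original NTs in T[3,4] deriving "cd": ["B"]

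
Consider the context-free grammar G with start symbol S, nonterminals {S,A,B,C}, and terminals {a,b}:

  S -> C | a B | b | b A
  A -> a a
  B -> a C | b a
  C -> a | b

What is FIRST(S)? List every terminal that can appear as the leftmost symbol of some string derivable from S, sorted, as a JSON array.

Compute FIRST by fixpoint:
[1]
  A via A→a a: +{a}
  B via B→a C: +{a}
  B via B→b a: +{b}
  C via C→a: +{a}
  C via C→b: +{b}
  S via S→C: +{a,b}
  FIRST(S)={a,b}  FIRST(A)={a}  FIRST(B)={a,b}  FIRST(C)={a,b}
[2] — fixpoint
  FIRST(S)={a,b}  FIRST(A)={a}  FIRST(B)={a,b}  FIRST(C)={a,b}

FIRST(S) = ["a", "b"]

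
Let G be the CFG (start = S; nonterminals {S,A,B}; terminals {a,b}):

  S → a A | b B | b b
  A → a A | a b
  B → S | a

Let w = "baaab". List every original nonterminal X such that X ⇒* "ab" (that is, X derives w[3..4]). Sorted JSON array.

Convert to CNF:
  S -> T0 A | T1 B | T1 T1
  A -> T0 A | T0 T1
  B -> T0 A | T1 B | T1 T1 | a
  T0 -> a
  T1 -> b

Fill CYK table bottom-up (cells [i..j] with 3 ≤ i ≤ j ≤ 4 only):
  T[3,3] 'a' = {B,T0}  orig:{B}
  T[4,4] 'b' = {T1}  orig:{}
  T[3,4] 'ab' = {A}

Original NTs in T[3,4] deriving "ab": ["A"]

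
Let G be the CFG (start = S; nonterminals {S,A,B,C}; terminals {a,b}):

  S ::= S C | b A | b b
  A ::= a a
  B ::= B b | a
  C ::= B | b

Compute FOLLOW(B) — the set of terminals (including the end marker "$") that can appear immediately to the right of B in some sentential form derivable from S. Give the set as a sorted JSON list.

FIRST sets, iterate to fixpoint:
round 1:
  A via A→a a: +{a}
  B via B→a: +{a}
  C via C→B: +{a}
  C via C→b: +{b}
  S via S→b A: +{b}
  FIRST[S]={b}  FIRST[A]={a}  FIRST[B]={a}  FIRST[C]={a,b}
round 2: (stable)
  FIRST[S]={b}  FIRST[A]={a}  FIRST[B]={a}  FIRST[C]={a,b}

FOLLOW iteration:
initialize: $ ∈ FOLLOW(S)
pass 1:
  B→B b: FOLLOW(B) ⊇ FIRST(b) = {b}; new: +{b}
  S→S C: FOLLOW(S) ⊇ FIRST(C) = {a,b}; new: +{a,b}
  S→S C: FOLLOW(C) ⊇ FOLLOW(S) ⊇ {$,a,b}; new: +{$,a,b}
  S→b A: FOLLOW(A) ⊇ FOLLOW(S) ⊇ {$,a,b}; new: +{$,a,b}
  FOLLOW(S)={$,a,b}  FOLLOW(A)={$,a,b}  FOLLOW(B)={b}  FOLLOW(C)={$,a,b}
pass 2:
  C→B: FOLLOW(B) ⊇ FOLLOW(C) ⊇ {$,a,b}; new: +{$,a}
  FOLLOW(S)={$,a,b}  FOLLOW(A)={$,a,b}  FOLLOW(B)={$,a,b}  FOLLOW(C)={$,a,b}
pass 3: — fixpoint
  FOLLOW(S)={$,a,b}  FOLLOW(A)={$,a,b}  FOLLOW(B)={$,a,b}  FOLLOW(C)={$,a,b}

FOLLOW(B) = ["$", "a", "b"]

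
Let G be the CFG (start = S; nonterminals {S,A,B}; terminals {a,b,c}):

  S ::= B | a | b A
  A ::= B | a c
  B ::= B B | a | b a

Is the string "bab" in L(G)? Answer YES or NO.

Convert to CNF:
  S -> B B | T2 A | T2 T0 | a
  A -> B B | T0 T1 | T2 T0 | a
  B -> B B | T2 T0 | a
  T0 -> a
  T1 -> c
  T2 -> b

CYK table (by increasing span):
  [0..0]={T2}  "b"  orig:{}
  [1..1]={A,B,S,T0}  "a"  orig:{A,B,S}
  [2..2]={T2}  "b"  orig:{}
  [0..1]={A,B,S}  "ba"
  [1..2]=∅  "ab"
  [0..2]=∅  "bab"

S ∉ T[0,2] ⇒ NO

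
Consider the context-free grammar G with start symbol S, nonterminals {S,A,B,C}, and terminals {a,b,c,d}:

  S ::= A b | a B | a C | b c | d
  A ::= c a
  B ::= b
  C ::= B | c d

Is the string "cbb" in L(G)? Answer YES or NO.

CNF form of G:
  S -> A T3 | T1 B | T1 C | T3 T0 | d
  A -> T0 T1
  B -> b
  C -> T0 T2 | b
  T0 -> c
  T1 -> a
  T2 -> d
  T3 -> b

CYK table (by increasing span):
  [0..0]={T0}  "c"  orig:{}
  [1..1]={B,C,T3}  "b"  orig:{B,C}
  [2..2]={B,C,T3}  "b"  orig:{B,C}
  [0..1]=∅  "cb"
  [1..2]=∅  "bb"
  [0..2]=∅  "cbb"

S ∉ T[0,2] ⇒ NO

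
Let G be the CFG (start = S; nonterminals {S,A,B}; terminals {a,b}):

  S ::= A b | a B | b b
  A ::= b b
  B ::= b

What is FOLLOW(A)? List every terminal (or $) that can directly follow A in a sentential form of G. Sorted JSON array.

FIRST iteration:
iter 1:
  A via A→b b: +{b}
  B via B→b: +{b}
  S via S→A b: +{b}
  S via S→a B: +{a}
  FIRST(S)={a,b}  FIRST(A)={b}  FIRST(B)={b}
iter 2: done
  FIRST(S)={a,b}  FIRST(A)={b}  FIRST(B)={b}

FOLLOW sets:
FOLLOW(S) := {$}
[1]
  S→A b: FOLLOW(A) ⊇ FIRST(b) = {b}; new: +{b}
  S→a B: FOLLOW(B) ⊇ FOLLOW(S) ⊇ {$}; new: +{$}
  FOLLOW(S)={$}  FOLLOW(A)={b}  FOLLOW(B)={$}
[2] — fixpoint
  FOLLOW(S)={$}  FOLLOW(A)={b}  FOLLOW(B)={$}

FOLLOW(A) = ["b"]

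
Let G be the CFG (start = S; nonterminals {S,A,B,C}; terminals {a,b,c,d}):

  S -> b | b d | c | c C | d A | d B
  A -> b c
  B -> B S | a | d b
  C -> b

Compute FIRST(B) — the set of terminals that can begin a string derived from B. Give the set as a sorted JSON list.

Compute FIRST by fixpoint:
round 1:
  A via A→b c: +{b}
  B via B→a: +{a}
  B via B→d b: +{d}
  C via C→b: +{b}
  S via S→b: +{b}
  S via S→c: +{c}
  S via S→d A: +{d}
  FIRST[S]={b,c,d}  FIRST[A]={b}  FIRST[B]={a,d}  FIRST[C]={b}
round 2: (no change)
  FIRST[S]={b,c,d}  FIRST[A]={b}  FIRST[B]={a,d}  FIRST[C]={b}

FIRST(B) = ["a", "d"]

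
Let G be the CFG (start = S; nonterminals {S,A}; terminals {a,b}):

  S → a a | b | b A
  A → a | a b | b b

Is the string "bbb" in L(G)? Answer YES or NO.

Convert to CNF:
  S -> T0 T0 | T1 A | b
  A -> T0 T1 | T1 T1 | a
  T0 -> a
  T1 -> b

CYK fill:
  [0..0]={S,T1}  "b"  orig:{S}
  [1..1]={S,T1}  "b"  orig:{S}
  [2..2]={S,T1}  "b"  orig:{S}
  [0..1]={A}  "bb"
  [1..2]={A}  "bb"
  [0..2]={S}  "bbb"

S ∈ T[0,2] ⇒ YES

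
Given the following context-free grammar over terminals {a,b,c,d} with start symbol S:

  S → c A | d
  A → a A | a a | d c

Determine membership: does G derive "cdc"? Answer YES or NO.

CNF form of G:
  S -> T2 A | d
  A -> T0 A | T0 T0 | T1 T2
  T0 -> a
  T1 -> d
  T2 -> c

Fill CYK table bottom-up:
  T[0,0] 'c' = {T2}  orig:{}
  T[1,1] 'd' = {S,T1}  orig:{S}
  T[2,2] 'c' = {T2}  orig:{}
  T[0,1] 'cd' = ∅
  T[1,2] 'dc' = {A}
  T[0,2] 'cdc' = {S}

S ∈ T[0,2] ⇒ YES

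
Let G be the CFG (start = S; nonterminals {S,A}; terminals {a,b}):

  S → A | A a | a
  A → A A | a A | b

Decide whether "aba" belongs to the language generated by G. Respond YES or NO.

CNF form of G:
  S -> A A | A T0 | T0 A | a | b
  A -> A A | T0 A | b
  T0 -> a

Fill CYK table bottom-up:
  cell(0,0) a: {S,T0}  orig:{S}
  cell(1,1) b: {A,S}
  cell(2,2) a: {S,T0}  orig:{S}
  cell(0,1) ab: {A,S}
  cell(1,2) ba: {S}
  cell(0,2) aba: {S}

S ∈ T[0,2] ⇒ YES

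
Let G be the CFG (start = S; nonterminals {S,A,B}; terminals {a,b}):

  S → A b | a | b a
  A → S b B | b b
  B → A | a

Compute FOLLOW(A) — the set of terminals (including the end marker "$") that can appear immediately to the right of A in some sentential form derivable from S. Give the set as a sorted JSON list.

FIRST sets, iterate to fixpoint:
[1]
  A via A→b b: +{b}
  B via B→A: +{b}
  B via B→a: +{a}
  S via S→A b: +{b}
  S via S→a: +{a}
  FIRST(S)={a,b}  FIRST(A)={b}  FIRST(B)={a,b}
[2]
  A via A→S b B: +{a}
  FIRST(S)={a,b}  FIRST(A)={a,b}  FIRST(B)={a,b}
[3] (no change)
  FIRST(S)={a,b}  FIRST(A)={a,b}  FIRST(B)={a,b}

FOLLOW sets:
seed FOLLOW(S) with $
[1]
  A→S b B: FOLLOW(S) ⊇ FIRST(b) = {b}; new: +{b}
  S→A b: FOLLOW(A) ⊇ FIRST(b) = {b}; new: +{b}
  FOLLOW[S]={$,b}  FOLLOW[A]={b}  FOLLOW[B]={}
[2]
  A→S b B: FOLLOW(B) ⊇ FOLLOW(A) ⊇ {b}; new: +{b}
  FOLLOW[S]={$,b}  FOLLOW[A]={b}  FOLLOW[B]={b}
[3] done
  FOLLOW[S]={$,b}  FOLLOW[A]={b}  FOLLOW[B]={b}

FOLLOW(A) = ["b"]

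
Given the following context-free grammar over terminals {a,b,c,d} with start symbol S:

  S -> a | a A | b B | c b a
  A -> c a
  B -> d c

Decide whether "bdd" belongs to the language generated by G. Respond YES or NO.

CNF form of G:
  S -> T0 X4 | T1 A | T3 B | a
  A -> T0 T1
  B -> T2 T0
  T0 -> c
  T1 -> a
  T2 -> d
  T3 -> b
  X4 -> T3 T1

CYK table (by increasing span):
  [0..0]={T3}  "b"  orig:{}
  [1..1]={T2}  "d"  orig:{}
  [2..2]={T2}  "d"  orig:{}
  [0..1]=∅  "bd"
  [1..2]=∅  "dd"
  [0..2]=∅  "bdd"

S ∉ T[0,2] ⇒ NO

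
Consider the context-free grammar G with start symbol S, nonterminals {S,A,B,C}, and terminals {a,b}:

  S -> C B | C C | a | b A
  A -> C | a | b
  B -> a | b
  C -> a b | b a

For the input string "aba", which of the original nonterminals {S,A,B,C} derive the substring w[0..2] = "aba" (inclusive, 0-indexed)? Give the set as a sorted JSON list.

CNF form of G:
  S -> C B | C C | T1 A | a
  A -> T0 T1 | T1 T0 | a | b
  B -> a | b
  C -> T0 T1 | T1 T0
  T0 -> a
  T1 -> b

Fill CYK table bottom-up (cells [i..j] with 0 ≤ i ≤ j ≤ 2 only):
  [0..0]={A,B,S,T0}  "a"  orig:{A,B,S}
  [1..1]={A,B,T1}  "b"  orig:{A,B}
  [2..2]={A,B,S,T0}  "a"  orig:{A,B,S}
  [0..1]={A,C}  "ab"
  [1..2]={A,C,S}  "ba"
  [0..2]={S}  "aba"

Original NTs in T[0,2] deriving "aba": ["S"]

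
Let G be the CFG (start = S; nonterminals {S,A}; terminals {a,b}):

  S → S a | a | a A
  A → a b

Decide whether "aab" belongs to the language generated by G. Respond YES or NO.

CNF form of G:
  S -> S T0 | T0 A | a
  A -> T0 T1
  T0 -> a
  T1 -> b

Fill CYK table bottom-up:
  T[0,0] 'a' = {S,T0}  orig:{S}
  T[1,1] 'a' = {S,T0}  orig:{S}
  T[2,2] 'b' = {T1}  orig:{}
  T[0,1] 'aa' = {S}
  T[1,2] 'ab' = {A}
  T[0,2] 'aab' = {S}

S ∈ T[0,2] ⇒ YES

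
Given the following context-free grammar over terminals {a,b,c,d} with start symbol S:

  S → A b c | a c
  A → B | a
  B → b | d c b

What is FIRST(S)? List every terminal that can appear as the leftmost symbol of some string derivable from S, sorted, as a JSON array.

FIRST iteration:
iter 1:
  A via A→a: +{a}
  B via B→b: +{b}
  B via B→d c b: +{d}
  S via S→A b c: +{a}
  S: {a}  A: {a}  B: {b,d}
iter 2:
  A via A→B: +{b,d}
  S via S→A b c: +{b,d}
  S: {a,b,d}  A: {a,b,d}  B: {b,d}
iter 3: — fixpoint
  S: {a,b,d}  A: {a,b,d}  B: {b,d}

FIRST(S) = ["a", "b", "d"]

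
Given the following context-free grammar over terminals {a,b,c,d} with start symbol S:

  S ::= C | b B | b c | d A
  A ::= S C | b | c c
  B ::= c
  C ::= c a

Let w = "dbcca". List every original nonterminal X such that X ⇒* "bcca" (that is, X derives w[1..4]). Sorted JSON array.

Convert to CNF:
  S -> T0 T1 | T2 B | T2 T0 | T3 A
  A -> S C | T0 T0 | b
  B -> c
  C -> T0 T1
  T0 -> c
  T1 -> a
  T2 -> b
  T3 -> d

Fill CYK table bottom-up (cells [i..j] with 1 ≤ i ≤ j ≤ 4 only):
  [1..1]={A,T2}  "b"  orig:{A}
  [2..2]={B,T0}  "c"  orig:{B}
  [3..3]={B,T0}  "c"  orig:{B}
  [4..4]={T1}  "a"  orig:{}
  [1..2]={S}  "bc"
  [2..3]={A}  "cc"
  [3..4]={C,S}  "ca"
  [1..3]=∅  "bcc"
  [2..4]=∅  "cca"
  [1..4]={A}  "bcca"

Original NTs in T[1,4] deriving "bcca": ["A"]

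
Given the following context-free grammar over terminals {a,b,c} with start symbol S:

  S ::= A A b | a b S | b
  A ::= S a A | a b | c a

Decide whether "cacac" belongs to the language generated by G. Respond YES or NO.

Convert to CNF:
  S -> A X4 | T0 X5 | b
  A -> S X3 | T0 T1 | T2 T0
  T0 -> a
  T1 -> b
  T2 -> c
  X3 -> T0 A
  X4 -> A T1
  X5 -> T1 S

Fill CYK table bottom-up:
  [0..0]={T2}  "c"  orig:{}
  [1..1]={T0}  "a"  orig:{}
  [2..2]={T2}  "c"  orig:{}
  [3..3]={T0}  "a"  orig:{}
  [4..4]={T2}  "c"  orig:{}
  [0..1]={A}  "ca"
  [1..2]=∅  "ac"
  [2..3]={A}  "ca"
  [3..4]=∅  "ac"
  [0..2]=∅  "cac"
  [1..3]={X3}  "aca"  orig:{}
  [2..4]=∅  "cac"
  [0..3]=∅  "caca"
  [1..4]=∅  "acac"
  [0..4]=∅  "cacac"

S ∉ T[0,4] ⇒ NO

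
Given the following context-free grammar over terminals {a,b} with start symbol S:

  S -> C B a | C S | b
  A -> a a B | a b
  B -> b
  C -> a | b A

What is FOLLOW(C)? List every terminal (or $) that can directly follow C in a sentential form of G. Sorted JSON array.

FIRST sets, iterate to fixpoint:
[1]
  A via A→a a B: +{a}
  B via B→b: +{b}
  C via C→a: +{a}
  C via C→b A: +{b}
  S via S→C B a: +{a,b}
  FIRST(S)={a,b}  FIRST(A)={a}  FIRST(B)={b}  FIRST(C)={a,b}
[2] (stable)
  FIRST(S)={a,b}  FIRST(A)={a}  FIRST(B)={b}  FIRST(C)={a,b}

FOLLOW iteration:
initialize: $ ∈ FOLLOW(S)
pass 1:
  S→C B a: FOLLOW(C) ⊇ FIRST(B) = {b}; new: +{b}
  S→C B a: FOLLOW(B) ⊇ FIRST(a) = {a}; new: +{a}
  S→C S: FOLLOW(C) ⊇ FIRST(S) = {a,b}; new: +{a}
  S: {$}  A: {}  B: {a}  C: {a,b}
pass 2:
  C→b A: FOLLOW(A) ⊇ FOLLOW(C) ⊇ {a,b}; new: +{a,b}
  S: {$}  A: {a,b}  B: {a}  C: {a,b}
pass 3:
  A→a a B: FOLLOW(B) ⊇ FOLLOW(A) ⊇ {a,b}; new: +{b}
  S: {$}  A: {a,b}  B: {a,b}  C: {a,b}
pass 4: done
  S: {$}  A: {a,b}  B: {a,b}  C: {a,b}

FOLLOW(C) = ["a", "b"]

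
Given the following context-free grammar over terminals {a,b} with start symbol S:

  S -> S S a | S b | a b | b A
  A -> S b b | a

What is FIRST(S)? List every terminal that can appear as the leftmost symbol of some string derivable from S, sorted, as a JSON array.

Compute FIRST by fixpoint:
iter 1:
  A via A→a: +{a}
  S via S→a b: +{a}
  S via S→b A: +{b}
  S: {a,b}  A: {a}
iter 2:
  A via A→S b b: +{b}
  S: {a,b}  A: {a,b}
iter 3: — fixpoint
  S: {a,b}  A: {a,b}

FIRST(S) = ["a", "b"]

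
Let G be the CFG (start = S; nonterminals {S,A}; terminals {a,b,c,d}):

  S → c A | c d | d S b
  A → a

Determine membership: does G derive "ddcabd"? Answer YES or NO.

CNF form of G:
  S -> T0 A | T0 T1 | T1 X3
  A -> a
  T0 -> c
  T1 -> d
  T2 -> b
  X3 -> S T2

CYK table (by increasing span):
  cell(0,0) d: {T1}  orig:{}
  cell(1,1) d: {T1}  orig:{}
  cell(2,2) c: {T0}  orig:{}
  cell(3,3) a: {A}
  cell(4,4) b: {T2}  orig:{}
  cell(5,5) d: {T1}  orig:{}
  cell(0,1) dd: ∅
  cell(1,2) dc: ∅
  cell(2,3) ca: {S}
  cell(3,4) ab: ∅
  cell(4,5) bd: ∅
  cell(0,2) ddc: ∅
  cell(1,3) dca: ∅
  cell(2,4) cab: {X3}  orig:{}
  cell(3,5) abd: ∅
  cell(0,3) ddca: ∅
  cell(1,4) dcab: {S}
  cell(2,5) cabd: ∅
  cell(0,4) ddcab: ∅
  cell(1,5) dcabd: ∅
  cell(0,5) ddcabd: ∅

S ∉ T[0,5] ⇒ NO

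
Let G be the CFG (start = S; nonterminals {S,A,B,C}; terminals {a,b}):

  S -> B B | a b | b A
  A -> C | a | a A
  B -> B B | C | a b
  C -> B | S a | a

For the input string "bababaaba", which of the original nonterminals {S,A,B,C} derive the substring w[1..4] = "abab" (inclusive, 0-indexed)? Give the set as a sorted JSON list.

Convert to CNF:
  S -> B B | T0 T1 | T1 A
  A -> B B | S T0 | T0 A | T0 T1 | a
  B -> B B | S T0 | T0 T1 | a
  C -> B B | S T0 | T0 T1 | a
  T0 -> a
  T1 -> b

Fill CYK table bottom-up (cells [i..j] with 1 ≤ i ≤ j ≤ 4 only):
  T[1,1] 'a' = {A,B,C,T0}  orig:{A,B,C}
  T[2,2] 'b' = {T1}  orig:{}
  T[3,3] 'a' = {A,B,C,T0}  orig:{A,B,C}
  T[4,4] 'b' = {T1}  orig:{}
  T[1,2] 'ab' = {A,B,C,S}
  T[2,3] 'ba' = {S}
  T[3,4] 'ab' = {A,B,C,S}
  T[1,3] 'aba' = {A,B,C,S}
  T[2,4] 'bab' = {S}
  T[1,4] 'abab' = {A,B,C,S}

Original NTs in T[1,4] deriving "abab": ["A", "B", "C", "S"]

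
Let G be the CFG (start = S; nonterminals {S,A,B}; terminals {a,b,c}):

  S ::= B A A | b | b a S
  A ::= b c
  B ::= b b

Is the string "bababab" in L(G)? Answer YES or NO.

Convert to CNF:
  S -> B X3 | T0 X4 | b
  A -> T0 T1
  B -> T0 T0
  T0 -> b
  T1 -> c
  T2 -> a
  X3 -> A A
  X4 -> T2 S

CYK fill:
  [0..0]={S,T0}  "b"  orig:{S}
  [1..1]={T2}  "a"  orig:{}
  [2..2]={S,T0}  "b"  orig:{S}
  [3..3]={T2}  "a"  orig:{}
  [4..4]={S,T0}  "b"  orig:{S}
  [5..5]={T2}  "a"  orig:{}
  [6..6]={S,T0}  "b"  orig:{S}
  [0..1]=∅  "ba"
  [1..2]={X4}  "ab"  orig:{}
  [2..3]=∅  "ba"
  [3..4]={X4}  "ab"  orig:{}
  [4..5]=∅  "ba"
  [5..6]={X4}  "ab"  orig:{}
  [0..2]={S}  "bab"
  [1..3]=∅  "aba"
  [2..4]={S}  "bab"
  [3..5]=∅  "aba"
  [4..6]={S}  "bab"
  [0..3]=∅  "baba"
  [1..4]={X4}  "abab"  orig:{}
  [2..5]=∅  "baba"
  [3..6]={X4}  "abab"  orig:{}
  [0..4]={S}  "babab"
  [1..5]=∅  "ababa"
  [2..6]={S}  "babab"
  [0..5]=∅  "bababa"
  [1..6]={X4}  "ababab"  orig:{}
  [0..6]={S}  "bababab"

S ∈ T[0,6] ⇒ YES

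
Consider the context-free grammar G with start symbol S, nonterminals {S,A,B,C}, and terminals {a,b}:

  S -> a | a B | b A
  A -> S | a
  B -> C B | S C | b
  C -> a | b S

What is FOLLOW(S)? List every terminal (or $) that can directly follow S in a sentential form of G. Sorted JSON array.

FIRST sets, iterate to fixpoint:
round 1:
  A via A→a: +{a}
  B via B→b: +{b}
  C via C→a: +{a}
  C via C→b S: +{b}
  S via S→a: +{a}
  S via S→b A: +{b}
  FIRST(S)={a,b}  FIRST(A)={a}  FIRST(B)={b}  FIRST(C)={a,b}
round 2:
  A via A→S: +{b}
  B via B→C B: +{a}
  FIRST(S)={a,b}  FIRST(A)={a,b}  FIRST(B)={a,b}  FIRST(C)={a,b}
round 3: done
  FIRST(S)={a,b}  FIRST(A)={a,b}  FIRST(B)={a,b}  FIRST(C)={a,b}

FOLLOW sets:
FOLLOW(S) := {$}
round 1:
  B→C B: FOLLOW(C) ⊇ FIRST(B) = {a,b}; new: +{a,b}
  B→S C: FOLLOW(S) ⊇ FIRST(C) = {a,b}; new: +{a,b}
  S→a B: FOLLOW(B) ⊇ FOLLOW(S) ⊇ {$,a,b}; new: +{$,a,b}
  S→b A: FOLLOW(A) ⊇ FOLLOW(S) ⊇ {$,a,b}; new: +{$,a,b}
  S: {$,a,b}  A: {$,a,b}  B: {$,a,b}  C: {a,b}
round 2:
  B→S C: FOLLOW(C) ⊇ FOLLOW(B) ⊇ {$,a,b}; new: +{$}
  S: {$,a,b}  A: {$,a,b}  B: {$,a,b}  C: {$,a,b}
round 3: — fixpoint
  S: {$,a,b}  A: {$,a,b}  B: {$,a,b}  C: {$,a,b}

FOLLOW(S) = ["$", "a", "b"]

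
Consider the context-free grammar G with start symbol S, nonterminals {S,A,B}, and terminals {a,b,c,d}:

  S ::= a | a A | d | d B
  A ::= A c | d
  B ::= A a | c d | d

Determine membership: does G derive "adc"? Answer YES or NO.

CNF form of G:
  S -> T1 A | T2 B | a | d
  A -> A T0 | d
  B -> A T1 | T0 T2 | d
  T0 -> c
  T1 -> a
  T2 -> d

CYK fill:
  [0..0]={S,T1}  "a"  orig:{S}
  [1..1]={A,B,S,T2}  "d"  orig:{A,B,S}
  [2..2]={T0}  "c"  orig:{}
  [0..1]={S}  "ad"
  [1..2]={A}  "dc"
  [0..2]={S}  "adc"

S ∈ T[0,2] ⇒ YES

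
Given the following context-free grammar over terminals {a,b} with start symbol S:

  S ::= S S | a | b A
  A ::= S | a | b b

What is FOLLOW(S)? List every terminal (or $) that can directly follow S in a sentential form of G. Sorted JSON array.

Compute FIRST by fixpoint:
round 1:
  A via A→a: +{a}
  A via A→b b: +{b}
  S via S→a: +{a}
  S via S→b A: +{b}
  S: {a,b}  A: {a,b}
round 2: (no change)
  S: {a,b}  A: {a,b}

FOLLOW sets:
FOLLOW(S) := {$}
iter 1:
  S→S S: FOLLOW(S) ⊇ FIRST(S) = {a,b}; new: +{a,b}
  S→b A: FOLLOW(A) ⊇ FOLLOW(S) ⊇ {$,a,b}; new: +{$,a,b}
  FOLLOW[S]={$,a,b}  FOLLOW[A]={$,a,b}
iter 2: done
  FOLLOW[S]={$,a,b}  FOLLOW[A]={$,a,b}

FOLLOW(S) = ["$", "a", "b"]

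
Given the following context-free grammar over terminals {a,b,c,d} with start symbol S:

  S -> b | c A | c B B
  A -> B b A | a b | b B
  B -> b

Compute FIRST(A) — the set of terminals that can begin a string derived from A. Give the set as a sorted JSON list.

FIRST sets, iterate to fixpoint:
pass 1:
  A via A→a b: +{a}
  A via A→b B: +{b}
  B via B→b: +{b}
  S via S→b: +{b}
  S via S→c A: +{c}
  FIRST(S)={b,c}  FIRST(A)={a,b}  FIRST(B)={b}
pass 2: (no change)
  FIRST(S)={b,c}  FIRST(A)={a,b}  FIRST(B)={b}

FIRST(A) = ["a", "b"]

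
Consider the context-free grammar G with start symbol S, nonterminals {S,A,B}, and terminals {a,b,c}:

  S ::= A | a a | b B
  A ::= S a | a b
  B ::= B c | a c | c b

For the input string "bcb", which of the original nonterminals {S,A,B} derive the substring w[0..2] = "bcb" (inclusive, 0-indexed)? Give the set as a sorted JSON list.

Convert to CNF:
  S -> S T0 | T0 T0 | T0 T1 | T1 B
  A -> S T0 | T0 T1
  B -> B T2 | T0 T2 | T2 T1
  T0 -> a
  T1 -> b
  T2 -> c

CYK table (by increasing span) — only the sub-triangle for w[0..2]:
  cell(0,0) b: {T1}  orig:{}
  cell(1,1) c: {T2}  orig:{}
  cell(2,2) b: {T1}  orig:{}
  cell(0,1) bc: ∅
  cell(1,2) cb: {B}
  cell(0,2) bcb: {S}

Original NTs in T[0,2] deriving "bcb": ["S"]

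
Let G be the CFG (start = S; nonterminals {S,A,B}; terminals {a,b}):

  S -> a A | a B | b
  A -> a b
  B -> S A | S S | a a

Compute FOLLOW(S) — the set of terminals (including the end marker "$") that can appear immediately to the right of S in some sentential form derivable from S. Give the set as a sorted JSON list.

FIRST iteration:
pass 1:
  A via A→a b: +{a}
  B via B→a a: +{a}
  S via S→a A: +{a}
  S via S→b: +{b}
  FIRST(S)={a,b}  FIRST(A)={a}  FIRST(B)={a}
pass 2:
  B via B→S A: +{b}
  FIRST(S)={a,b}  FIRST(A)={a}  FIRST(B)={a,b}
pass 3: (stable)
  FIRST(S)={a,b}  FIRST(A)={a}  FIRST(B)={a,b}

FOLLOW sets:
initialize: $ ∈ FOLLOW(S)
iter 1:
  B→S A: FOLLOW(S) ⊇ FIRST(A) = {a}; new: +{a}
  B→S S: FOLLOW(S) ⊇ FIRST(S) = {a,b}; new: +{b}
  S→a A: FOLLOW(A) ⊇ FOLLOW(S) ⊇ {$,a,b}; new: +{$,a,b}
  S→a B: FOLLOW(B) ⊇ FOLLOW(S) ⊇ {$,a,b}; new: +{$,a,b}
  FOLLOW(S)={$,a,b}  FOLLOW(A)={$,a,b}  FOLLOW(B)={$,a,b}
iter 2: done
  FOLLOW(S)={$,a,b}  FOLLOW(A)={$,a,b}  FOLLOW(B)={$,a,b}

FOLLOW(S) = ["$", "a", "b"]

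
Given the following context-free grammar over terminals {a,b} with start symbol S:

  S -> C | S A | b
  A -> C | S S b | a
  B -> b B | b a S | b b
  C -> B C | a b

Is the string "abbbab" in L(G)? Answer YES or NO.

Convert to CNF:
  S -> B C | S A | T1 T0 | b
  A -> B C | S X2 | T1 T0 | a
  B -> T0 B | T0 T0 | T0 X3
  C -> B C | T1 T0
  T0 -> b
  T1 -> a
  X2 -> S T0
  X3 -> T1 S

CYK table (by increasing span):
  T[0,0] 'a' = {A,T1}  orig:{A}
  T[1,1] 'b' = {S,T0}  orig:{S}
  T[2,2] 'b' = {S,T0}  orig:{S}
  T[3,3] 'b' = {S,T0}  orig:{S}
  T[4,4] 'a' = {A,T1}  orig:{A}
  T[5,5] 'b' = {S,T0}  orig:{S}
  T[0,1] 'ab' = {A,C,S,X3}  orig:{A,C,S}
  T[1,2] 'bb' = {B,X2}  orig:{B}
  T[2,3] 'bb' = {B,X2}  orig:{B}
  T[3,4] 'ba' = {S}
  T[4,5] 'ab' = {A,C,S,X3}  orig:{A,C,S}
  T[0,2] 'abb' = {X2}  orig:{}
  T[1,3] 'bbb' = {A,B}
  T[2,4] 'bba' = ∅
  T[3,5] 'bab' = {B,S,X2}  orig:{B,S}
  T[0,3] 'abbb' = {A}
  T[1,4] 'bbba' = ∅
  T[2,5] 'bbab' = {A,B,C,S}
  T[0,4] 'abbba' = ∅
  T[1,5] 'bbbab' = {A,B,C,S}
  T[0,5] 'abbbab' = {S,X3}  orig:{S}

S ∈ T[0,5] ⇒ YES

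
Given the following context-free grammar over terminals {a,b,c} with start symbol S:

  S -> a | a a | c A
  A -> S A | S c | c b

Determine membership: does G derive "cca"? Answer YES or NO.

Convert to CNF:
  S -> T0 A | T2 T2 | a
  A -> S A | S T0 | T0 T1
  T0 -> c
  T1 -> b
  T2 -> a

Fill CYK table bottom-up:
  [0..0]={T0}  "c"  orig:{}
  [1..1]={T0}  "c"  orig:{}
  [2..2]={S,T2}  "a"  orig:{S}
  [0..1]=∅  "cc"
  [1..2]=∅  "ca"
  [0..2]=∅  "cca"

S ∉ T[0,2] ⇒ NO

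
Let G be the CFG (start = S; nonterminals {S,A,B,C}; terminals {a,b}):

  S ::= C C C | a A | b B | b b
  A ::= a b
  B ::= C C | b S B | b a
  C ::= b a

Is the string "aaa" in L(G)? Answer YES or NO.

CNF form of G:
  S -> C X3 | T0 A | T1 B | T1 T1
  A -> T0 T1
  B -> C C | T1 T0 | T1 X2
  C -> T1 T0
  T0 -> a
  T1 -> b
  X2 -> S B
  X3 -> C C

Fill CYK table bottom-up:
  T[0,0] 'a' = {T0}  orig:{}
  T[1,1] 'a' = {T0}  orig:{}
  T[2,2] 'a' = {T0}  orig:{}
  T[0,1] 'aa' = ∅
  T[1,2] 'aa' = ∅
  T[0,2] 'aaa' = ∅

S ∉ T[0,2] ⇒ NO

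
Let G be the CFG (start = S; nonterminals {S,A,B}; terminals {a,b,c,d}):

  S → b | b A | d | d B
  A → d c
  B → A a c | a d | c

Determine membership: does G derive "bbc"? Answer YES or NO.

CNF form of G:
  S -> T0 B | T3 A | b | d
  A -> T0 T1
  B -> A X4 | T2 T0 | c
  T0 -> d
  T1 -> c
  T2 -> a
  T3 -> b
  X4 -> T2 T1

CYK fill:
  cell(0,0) b: {S,T3}  orig:{S}
  cell(1,1) b: {S,T3}  orig:{S}
  cell(2,2) c: {B,T1}  orig:{B}
  cell(0,1) bb: ∅
  cell(1,2) bc: ∅
  cell(0,2) bbc: ∅

S ∉ T[0,2] ⇒ NO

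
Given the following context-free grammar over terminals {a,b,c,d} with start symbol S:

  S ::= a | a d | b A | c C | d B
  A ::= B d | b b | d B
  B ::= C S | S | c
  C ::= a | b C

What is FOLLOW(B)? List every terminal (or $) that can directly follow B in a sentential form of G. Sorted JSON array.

FIRST sets, iterate to fixpoint:
iter 1:
  A via A→b b: +{b}
  A via A→d B: +{d}
  B via B→c: +{c}
  C via C→a: +{a}
  C via C→b C: +{b}
  S via S→a: +{a}
  S via S→b A: +{b}
  S via S→c C: +{c}
  S via S→d B: +{d}
  FIRST[S]={a,b,c,d}  FIRST[A]={b,d}  FIRST[B]={c}  FIRST[C]={a,b}
iter 2:
  A via A→B d: +{c}
  B via B→C S: +{a,b}
  B via B→S: +{d}
  FIRST[S]={a,b,c,d}  FIRST[A]={b,c,d}  FIRST[B]={a,b,c,d}  FIRST[C]={a,b}
iter 3:
  A via A→B d: +{a}
  FIRST[S]={a,b,c,d}  FIRST[A]={a,b,c,d}  FIRST[B]={a,b,c,d}  FIRST[C]={a,b}
iter 4: — fixpoint
  FIRST[S]={a,b,c,d}  FIRST[A]={a,b,c,d}  FIRST[B]={a,b,c,d}  FIRST[C]={a,b}

FOLLOW sets:
initialize: $ ∈ FOLLOW(S)
[1]
  A→B d: FOLLOW(B) ⊇ FIRST(d) = {d}; new: +{d}
  B→C S: FOLLOW(C) ⊇ FIRST(S) = {a,b,c,d}; new: +{a,b,c,d}
  B→C S: FOLLOW(S) ⊇ FOLLOW(B) ⊇ {d}; new: +{d}
  S→b A: FOLLOW(A) ⊇ FOLLOW(S) ⊇ {$,d}; new: +{$,d}
  S→c C: FOLLOW(C) ⊇ FOLLOW(S) ⊇ {$,d}; new: +{$}
  S→d B: FOLLOW(B) ⊇ FOLLOW(S) ⊇ {$,d}; new: +{$}
  S: {$,d}  A: {$,d}  B: {$,d}  C: {$,a,b,c,d}
[2] (no change)
  S: {$,d}  A: {$,d}  B: {$,d}  C: {$,a,b,c,d}

FOLLOW(B) = ["$", "d"]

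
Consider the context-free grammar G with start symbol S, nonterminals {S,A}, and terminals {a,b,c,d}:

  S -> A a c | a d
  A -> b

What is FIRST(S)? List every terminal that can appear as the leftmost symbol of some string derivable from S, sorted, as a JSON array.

Compute FIRST by fixpoint:
iter 1:
  A via A→b: +{b}
  S via S→A a c: +{b}
  S via S→a d: +{a}
  FIRST(S)={a,b}  FIRST(A)={b}
iter 2: (no change)
  FIRST(S)={a,b}  FIRST(A)={b}

FIRST(S) = ["a", "b"]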